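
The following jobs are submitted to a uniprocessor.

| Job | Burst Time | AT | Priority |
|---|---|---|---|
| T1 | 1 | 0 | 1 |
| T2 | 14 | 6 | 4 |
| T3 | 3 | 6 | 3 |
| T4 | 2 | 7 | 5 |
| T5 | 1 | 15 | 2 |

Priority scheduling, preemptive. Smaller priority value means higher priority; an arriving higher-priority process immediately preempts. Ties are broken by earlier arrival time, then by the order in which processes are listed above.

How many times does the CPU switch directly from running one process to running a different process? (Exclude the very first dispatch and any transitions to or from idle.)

Schedule: | T1 0-1 | idle 1-6 | T3 6-9 | T2 9-15 | T5 15-16 | T2 16-24 | T4 24-26 |
Completion: T1=1  T2=24  T3=9  T4=26  T5=16
Turnaround (C−A): T1=1  T2=18  T3=3  T4=19  T5=1

4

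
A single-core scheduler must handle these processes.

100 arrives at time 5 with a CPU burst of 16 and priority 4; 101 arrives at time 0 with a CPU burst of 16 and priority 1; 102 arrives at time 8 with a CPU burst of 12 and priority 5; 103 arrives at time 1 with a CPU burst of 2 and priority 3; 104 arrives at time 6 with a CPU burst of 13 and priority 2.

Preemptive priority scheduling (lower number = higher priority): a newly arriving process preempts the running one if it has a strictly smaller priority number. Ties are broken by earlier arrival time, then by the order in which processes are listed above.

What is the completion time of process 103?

Schedule: | 101 0-16 | 104 16-29 | 103 29-31 | 100 31-47 | 102 47-59 |
Completion: 100=47  101=16  102=59  103=31  104=29

31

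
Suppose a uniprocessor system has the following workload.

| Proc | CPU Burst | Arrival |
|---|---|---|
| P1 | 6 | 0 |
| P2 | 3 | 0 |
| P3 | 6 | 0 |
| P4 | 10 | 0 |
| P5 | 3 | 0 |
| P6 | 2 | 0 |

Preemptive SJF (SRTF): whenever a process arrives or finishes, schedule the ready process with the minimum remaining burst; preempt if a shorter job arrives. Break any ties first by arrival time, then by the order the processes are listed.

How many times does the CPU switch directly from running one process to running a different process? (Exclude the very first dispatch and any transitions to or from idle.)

Gantt: | P6 0-2 | P2 2-5 | P5 5-8 | P1 8-14 | P3 14-20 | P4 20-30 |
Completion: P1=14  P2=5  P3=20  P4=30  P5=8  P6=2

5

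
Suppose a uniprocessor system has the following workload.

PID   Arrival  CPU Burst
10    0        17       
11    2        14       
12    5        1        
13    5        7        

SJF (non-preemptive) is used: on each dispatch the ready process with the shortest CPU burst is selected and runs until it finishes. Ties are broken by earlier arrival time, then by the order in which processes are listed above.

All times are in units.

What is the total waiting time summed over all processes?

Gantt: | 10 0-17 | 12 17-18 | 13 18-25 | 11 25-39 |
Completion: 10=17  11=39  12=18  13=25
Turnaround (C−A): 10=17  11=37  12=13  13=20
Waiting = turnaround − burst: 10=0, 11=23, 12=12, 13=13
Total waiting = 0 + 23 + 12 + 13 = 48

48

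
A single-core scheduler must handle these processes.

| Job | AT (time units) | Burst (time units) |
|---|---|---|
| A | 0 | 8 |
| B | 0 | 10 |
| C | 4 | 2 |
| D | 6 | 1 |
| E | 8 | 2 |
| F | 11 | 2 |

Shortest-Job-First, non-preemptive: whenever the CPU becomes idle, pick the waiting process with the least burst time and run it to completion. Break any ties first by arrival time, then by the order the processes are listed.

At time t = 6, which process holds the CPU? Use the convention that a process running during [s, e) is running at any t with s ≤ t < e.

Schedule: | A 0-8 | D 8-9 | C 9-11 | E 11-13 | F 13-15 | B 15-25 |
Completion: A=8  B=25  C=11  D=9  E=13  F=15

A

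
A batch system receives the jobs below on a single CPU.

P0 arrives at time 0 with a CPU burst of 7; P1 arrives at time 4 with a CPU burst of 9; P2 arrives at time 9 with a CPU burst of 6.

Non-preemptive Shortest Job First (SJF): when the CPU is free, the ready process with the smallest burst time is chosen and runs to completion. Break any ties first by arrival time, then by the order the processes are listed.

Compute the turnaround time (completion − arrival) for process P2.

13

Gantt: | P0 0-7 | P1 7-16 | P2 16-22 |
Completion: P0=7  P1=16  P2=22
Turnaround(P2) = completion − arrival = 22 − 9 = 13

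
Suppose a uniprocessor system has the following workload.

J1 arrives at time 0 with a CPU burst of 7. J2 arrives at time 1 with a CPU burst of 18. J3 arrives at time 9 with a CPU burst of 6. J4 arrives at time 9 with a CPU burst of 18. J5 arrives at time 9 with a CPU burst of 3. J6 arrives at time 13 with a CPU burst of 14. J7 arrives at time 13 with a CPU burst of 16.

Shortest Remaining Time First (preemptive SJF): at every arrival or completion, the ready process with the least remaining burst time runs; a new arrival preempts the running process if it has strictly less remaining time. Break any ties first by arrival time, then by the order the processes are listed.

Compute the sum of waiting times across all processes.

Schedule: | J1 0-7 | J2 7-9 | J5 9-12 | J3 12-18 | J6 18-32 | J2 32-48 | J7 48-64 | J4 64-82 |
Completion: J1=7  J2=48  J3=18  J4=82  J5=12  J6=32  J7=64
Turnaround (C−A): J1=7  J2=47  J3=9  J4=73  J5=3  J6=19  J7=51
Waiting = turnaround − burst: J1=0, J2=29, J3=3, J4=55, J5=0, J6=5, J7=35
Total waiting = 0 + 29 + 3 + 55 + 0 + 5 + 35 = 127

127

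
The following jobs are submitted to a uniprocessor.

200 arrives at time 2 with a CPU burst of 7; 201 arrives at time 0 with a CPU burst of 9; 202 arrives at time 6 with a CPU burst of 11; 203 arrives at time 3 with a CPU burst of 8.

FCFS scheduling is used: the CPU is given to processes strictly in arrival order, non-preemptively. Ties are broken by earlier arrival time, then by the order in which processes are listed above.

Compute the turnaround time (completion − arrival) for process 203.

21

Schedule: | 201 0-9 | 200 9-16 | 203 16-24 | 202 24-35 |
Completion: 200=16  201=9  202=35  203=24
Turnaround(203) = completion − arrival = 24 − 3 = 21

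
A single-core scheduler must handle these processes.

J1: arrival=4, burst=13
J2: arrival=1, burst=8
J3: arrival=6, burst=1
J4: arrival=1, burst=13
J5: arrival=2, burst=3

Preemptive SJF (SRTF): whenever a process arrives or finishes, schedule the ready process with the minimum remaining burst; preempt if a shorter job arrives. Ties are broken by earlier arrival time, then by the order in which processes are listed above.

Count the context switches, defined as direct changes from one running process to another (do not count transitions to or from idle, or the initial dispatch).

6

Schedule: | idle 0-1 | J2 1-2 | J5 2-5 | J2 5-6 | J3 6-7 | J2 7-13 | J4 13-26 | J1 26-39 |
Completion: J1=39  J2=13  J3=7  J4=26  J5=5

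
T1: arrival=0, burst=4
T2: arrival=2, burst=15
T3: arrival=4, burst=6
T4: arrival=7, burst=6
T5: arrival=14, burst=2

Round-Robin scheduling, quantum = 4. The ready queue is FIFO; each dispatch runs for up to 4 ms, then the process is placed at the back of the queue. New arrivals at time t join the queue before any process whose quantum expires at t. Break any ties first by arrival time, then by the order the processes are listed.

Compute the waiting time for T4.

13

Timeline: | T1 0-4 | T2 4-8 | T3 8-12 | T4 12-16 | T2 16-20 | T3 20-22 | T5 22-24 | T4 24-26 | T2 26-33 |
Completion: T1=4  T2=33  T3=22  T4=26  T5=24
Waiting(T4) = turnaround − burst = 19 − 6 = 13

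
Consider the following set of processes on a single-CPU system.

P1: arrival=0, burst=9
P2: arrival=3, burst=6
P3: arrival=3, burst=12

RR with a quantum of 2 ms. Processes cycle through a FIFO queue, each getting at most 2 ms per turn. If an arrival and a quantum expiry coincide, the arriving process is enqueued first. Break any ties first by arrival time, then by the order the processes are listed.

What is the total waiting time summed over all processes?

Timeline: | P1 0-4 | P2 4-6 | P3 6-8 | P1 8-10 | P2 10-12 | P3 12-14 | P1 14-16 | P2 16-18 | P3 18-20 | P1 20-21 | P3 21-27 |
Completion: P1=21  P2=18  P3=27
Turnaround (C−A): P1=21  P2=15  P3=24
Waiting = turnaround − burst: P1=12, P2=9, P3=12
Total waiting = 12 + 9 + 12 = 33

33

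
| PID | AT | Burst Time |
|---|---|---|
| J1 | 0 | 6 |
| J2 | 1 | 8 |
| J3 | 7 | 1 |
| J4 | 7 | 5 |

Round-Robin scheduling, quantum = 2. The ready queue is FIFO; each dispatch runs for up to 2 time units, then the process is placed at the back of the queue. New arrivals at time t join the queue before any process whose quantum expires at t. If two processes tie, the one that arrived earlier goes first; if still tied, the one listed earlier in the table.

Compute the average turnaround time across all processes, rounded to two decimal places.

Gantt: | J1 0-2 | J2 2-4 | J1 4-6 | J2 6-8 | J1 8-10 | J3 10-11 | J4 11-13 | J2 13-15 | J4 15-17 | J2 17-19 | J4 19-20 |
Completion: J1=10  J2=19  J3=11  J4=20
Turnaround (C−A): J1=10  J2=18  J3=4  J4=13
Turnaround times: J1=10, J2=18, J3=4, J4=13
Average turnaround = (10+18+4+13) / 4 = 45/4 = 11.25

11.25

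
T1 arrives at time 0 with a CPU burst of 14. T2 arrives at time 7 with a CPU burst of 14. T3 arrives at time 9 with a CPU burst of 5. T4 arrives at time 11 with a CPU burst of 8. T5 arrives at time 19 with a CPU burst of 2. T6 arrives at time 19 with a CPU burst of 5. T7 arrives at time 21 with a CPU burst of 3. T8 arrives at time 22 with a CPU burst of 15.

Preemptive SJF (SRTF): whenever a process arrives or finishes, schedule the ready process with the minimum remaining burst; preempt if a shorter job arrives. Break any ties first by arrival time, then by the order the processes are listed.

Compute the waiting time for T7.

0

Gantt: | T1 0-14 | T3 14-19 | T5 19-21 | T7 21-24 | T6 24-29 | T4 29-37 | T2 37-51 | T8 51-66 |
Completion: T1=14  T2=51  T3=19  T4=37  T5=21  T6=29  T7=24  T8=66
Turnaround (C−A): T1=14  T2=44  T3=10  T4=26  T5=2  T6=10  T7=3  T8=44
Waiting(T7) = turnaround − burst = 3 − 3 = 0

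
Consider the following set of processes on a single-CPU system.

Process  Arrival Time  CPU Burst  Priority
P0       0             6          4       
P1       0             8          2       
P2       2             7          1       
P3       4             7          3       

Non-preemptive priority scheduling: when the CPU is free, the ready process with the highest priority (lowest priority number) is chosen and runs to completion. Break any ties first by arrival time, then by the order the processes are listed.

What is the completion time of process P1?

8

Timeline: | P1 0-8 | P2 8-15 | P3 15-22 | P0 22-28 |
Completion: P0=28  P1=8  P2=15  P3=22
Turnaround (C−A): P0=28  P1=8  P2=13  P3=18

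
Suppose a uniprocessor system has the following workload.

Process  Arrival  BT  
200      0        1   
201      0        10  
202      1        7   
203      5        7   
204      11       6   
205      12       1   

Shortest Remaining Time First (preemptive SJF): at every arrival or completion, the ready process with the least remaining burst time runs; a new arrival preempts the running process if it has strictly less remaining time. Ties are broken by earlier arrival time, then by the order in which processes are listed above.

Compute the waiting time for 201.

22

Timeline: | 200 0-1 | 202 1-8 | 203 8-12 | 205 12-13 | 203 13-16 | 204 16-22 | 201 22-32 |
Completion: 200=1  201=32  202=8  203=16  204=22  205=13
Waiting(201) = turnaround − burst = 32 − 10 = 22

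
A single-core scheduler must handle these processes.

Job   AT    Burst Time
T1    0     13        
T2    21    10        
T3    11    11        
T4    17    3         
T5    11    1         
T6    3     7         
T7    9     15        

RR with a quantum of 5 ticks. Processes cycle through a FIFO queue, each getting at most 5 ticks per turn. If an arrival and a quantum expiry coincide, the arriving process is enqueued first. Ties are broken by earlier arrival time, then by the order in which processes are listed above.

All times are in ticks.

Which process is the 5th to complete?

Timeline: | T1 0-5 | T6 5-10 | T1 10-15 | T7 15-20 | T6 20-22 | T3 22-27 | T5 27-28 | T1 28-31 | T4 31-34 | T7 34-39 | T2 39-44 | T3 44-49 | T7 49-54 | T2 54-59 | T3 59-60 |
Completion: T1=31  T2=59  T3=60  T4=34  T5=28  T6=22  T7=54
Turnaround (C−A): T1=31  T2=38  T3=49  T4=17  T5=17  T6=19  T7=45
Finish order: T6 → T5 → T1 → T4 → T7 → T2 → T3

T7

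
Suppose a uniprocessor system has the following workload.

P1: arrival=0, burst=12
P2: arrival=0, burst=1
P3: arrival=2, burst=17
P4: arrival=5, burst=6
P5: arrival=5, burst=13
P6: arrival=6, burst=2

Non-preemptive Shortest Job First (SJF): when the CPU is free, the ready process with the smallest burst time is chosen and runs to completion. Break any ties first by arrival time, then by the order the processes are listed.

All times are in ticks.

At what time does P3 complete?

Timeline: | P2 0-1 | P1 1-13 | P6 13-15 | P4 15-21 | P5 21-34 | P3 34-51 |
Completion: P1=13  P2=1  P3=51  P4=21  P5=34  P6=15
Turnaround (C−A): P1=13  P2=1  P3=49  P4=16  P5=29  P6=9

51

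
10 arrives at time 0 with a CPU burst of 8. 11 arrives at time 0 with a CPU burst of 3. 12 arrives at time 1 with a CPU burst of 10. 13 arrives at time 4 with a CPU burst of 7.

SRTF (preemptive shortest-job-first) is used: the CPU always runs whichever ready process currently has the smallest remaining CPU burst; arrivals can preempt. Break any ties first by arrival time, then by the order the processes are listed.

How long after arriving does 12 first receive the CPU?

17

Timeline: | 11 0-3 | 10 3-11 | 13 11-18 | 12 18-28 |
Completion: 10=11  11=3  12=28  13=18
Response(12) = first start − arrival = 18 − 1 = 17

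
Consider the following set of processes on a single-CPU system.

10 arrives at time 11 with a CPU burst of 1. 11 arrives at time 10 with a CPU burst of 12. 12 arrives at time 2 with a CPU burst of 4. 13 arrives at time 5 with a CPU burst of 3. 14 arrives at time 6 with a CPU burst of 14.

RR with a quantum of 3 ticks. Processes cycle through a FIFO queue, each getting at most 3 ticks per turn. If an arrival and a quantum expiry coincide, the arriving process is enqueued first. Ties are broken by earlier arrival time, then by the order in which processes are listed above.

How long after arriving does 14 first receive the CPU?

3

Schedule: | idle 0-2 | 12 2-5 | 13 5-8 | 12 8-9 | 14 9-12 | 11 12-15 | 10 15-16 | 14 16-19 | 11 19-22 | 14 22-25 | 11 25-28 | 14 28-31 | 11 31-34 | 14 34-36 |
Completion: 10=16  11=34  12=9  13=8  14=36
Turnaround (C−A): 10=5  11=24  12=7  13=3  14=30
Response(14) = first start − arrival = 9 − 6 = 3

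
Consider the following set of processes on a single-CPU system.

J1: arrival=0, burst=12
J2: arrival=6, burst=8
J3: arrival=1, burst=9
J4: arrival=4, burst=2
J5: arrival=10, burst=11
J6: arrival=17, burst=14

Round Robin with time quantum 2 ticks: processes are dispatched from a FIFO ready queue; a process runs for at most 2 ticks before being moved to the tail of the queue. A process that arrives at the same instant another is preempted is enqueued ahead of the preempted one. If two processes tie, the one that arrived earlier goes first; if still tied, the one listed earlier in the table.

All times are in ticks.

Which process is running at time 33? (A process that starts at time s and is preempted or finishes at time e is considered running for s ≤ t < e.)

J5

Schedule: | J1 0-2 | J3 2-4 | J1 4-6 | J4 6-8 | J3 8-10 | J2 10-12 | J1 12-14 | J5 14-16 | J3 16-18 | J2 18-20 | J1 20-22 | J5 22-24 | J6 24-26 | J3 26-28 | J2 28-30 | J1 30-32 | J5 32-34 | J6 34-36 | J3 36-37 | J2 37-39 | J1 39-41 | J5 41-43 | J6 43-45 | J5 45-47 | J6 47-49 | J5 49-50 | J6 50-56 |
Completion: J1=41  J2=39  J3=37  J4=8  J5=50  J6=56
Turnaround (C−A): J1=41  J2=33  J3=36  J4=4  J5=40  J6=39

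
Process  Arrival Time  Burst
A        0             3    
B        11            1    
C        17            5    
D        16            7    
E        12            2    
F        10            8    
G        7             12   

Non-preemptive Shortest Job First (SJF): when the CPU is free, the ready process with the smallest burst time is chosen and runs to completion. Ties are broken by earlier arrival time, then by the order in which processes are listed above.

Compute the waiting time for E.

Schedule: | A 0-3 | idle 3-7 | G 7-19 | B 19-20 | E 20-22 | C 22-27 | D 27-34 | F 34-42 |
Completion: A=3  B=20  C=27  D=34  E=22  F=42  G=19
Waiting(E) = turnaround − burst = 10 − 2 = 8

8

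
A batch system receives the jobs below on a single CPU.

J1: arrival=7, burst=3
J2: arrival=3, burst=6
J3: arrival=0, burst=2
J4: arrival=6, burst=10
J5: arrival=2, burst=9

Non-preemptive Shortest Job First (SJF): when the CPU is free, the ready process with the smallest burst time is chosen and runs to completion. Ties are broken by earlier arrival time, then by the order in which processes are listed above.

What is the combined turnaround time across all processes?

Gantt: | J3 0-2 | J5 2-11 | J1 11-14 | J2 14-20 | J4 20-30 |
Completion: J1=14  J2=20  J3=2  J4=30  J5=11
Turnaround (C−A): J1=7  J2=17  J3=2  J4=24  J5=9
Turnaround = completion − arrival: J1=7, J2=17, J3=2, J4=24, J5=9
Total turnaround = 7 + 17 + 2 + 24 + 9 = 59

59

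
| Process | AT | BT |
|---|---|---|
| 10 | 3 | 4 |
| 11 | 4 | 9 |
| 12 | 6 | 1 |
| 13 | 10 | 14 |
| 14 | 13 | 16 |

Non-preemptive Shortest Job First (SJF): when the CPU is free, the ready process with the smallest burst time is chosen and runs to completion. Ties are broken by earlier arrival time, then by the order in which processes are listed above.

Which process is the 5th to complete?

Schedule: | idle 0-3 | 10 3-7 | 12 7-8 | 11 8-17 | 13 17-31 | 14 31-47 |
Completion: 10=7  11=17  12=8  13=31  14=47
Turnaround (C−A): 10=4  11=13  12=2  13=21  14=34
Finish order: 10 → 12 → 11 → 13 → 14

14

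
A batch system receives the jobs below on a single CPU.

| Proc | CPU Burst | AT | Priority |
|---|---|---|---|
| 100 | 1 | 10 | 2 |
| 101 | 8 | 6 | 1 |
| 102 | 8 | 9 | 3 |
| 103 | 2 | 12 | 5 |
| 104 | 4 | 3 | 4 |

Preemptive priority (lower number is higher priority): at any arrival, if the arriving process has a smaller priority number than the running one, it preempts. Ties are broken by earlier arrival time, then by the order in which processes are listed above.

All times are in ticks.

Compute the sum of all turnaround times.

62

Timeline: | idle 0-3 | 104 3-6 | 101 6-14 | 100 14-15 | 102 15-23 | 104 23-24 | 103 24-26 |
Completion: 100=15  101=14  102=23  103=26  104=24
Turnaround = completion − arrival: 100=5, 101=8, 102=14, 103=14, 104=21
Total turnaround = 5 + 8 + 14 + 14 + 21 = 62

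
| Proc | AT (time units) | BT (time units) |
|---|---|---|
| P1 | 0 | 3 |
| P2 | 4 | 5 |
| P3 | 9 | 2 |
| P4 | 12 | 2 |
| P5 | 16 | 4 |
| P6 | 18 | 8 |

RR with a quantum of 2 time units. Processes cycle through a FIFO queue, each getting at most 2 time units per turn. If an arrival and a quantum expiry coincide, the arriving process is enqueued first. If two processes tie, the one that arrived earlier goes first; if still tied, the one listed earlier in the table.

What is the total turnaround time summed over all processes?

Timeline: | P1 0-3 | idle 3-4 | P2 4-9 | P3 9-11 | idle 11-12 | P4 12-14 | idle 14-16 | P5 16-18 | P6 18-20 | P5 20-22 | P6 22-28 |
Completion: P1=3  P2=9  P3=11  P4=14  P5=22  P6=28
Turnaround (C−A): P1=3  P2=5  P3=2  P4=2  P5=6  P6=10
Turnaround = completion − arrival: P1=3, P2=5, P3=2, P4=2, P5=6, P6=10
Total turnaround = 3 + 5 + 2 + 2 + 6 + 10 = 28

28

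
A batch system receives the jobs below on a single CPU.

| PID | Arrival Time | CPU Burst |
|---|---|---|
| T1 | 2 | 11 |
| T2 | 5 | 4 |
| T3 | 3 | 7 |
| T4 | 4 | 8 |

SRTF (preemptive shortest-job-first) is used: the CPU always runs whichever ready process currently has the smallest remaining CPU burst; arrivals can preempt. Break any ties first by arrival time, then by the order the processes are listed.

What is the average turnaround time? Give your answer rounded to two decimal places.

Timeline: | idle 0-2 | T1 2-3 | T3 3-5 | T2 5-9 | T3 9-14 | T4 14-22 | T1 22-32 |
Completion: T1=32  T2=9  T3=14  T4=22
Turnaround times: T1=30, T2=4, T3=11, T4=18
Average turnaround = (30+4+11+18) / 4 = 63/4 = 15.75

15.75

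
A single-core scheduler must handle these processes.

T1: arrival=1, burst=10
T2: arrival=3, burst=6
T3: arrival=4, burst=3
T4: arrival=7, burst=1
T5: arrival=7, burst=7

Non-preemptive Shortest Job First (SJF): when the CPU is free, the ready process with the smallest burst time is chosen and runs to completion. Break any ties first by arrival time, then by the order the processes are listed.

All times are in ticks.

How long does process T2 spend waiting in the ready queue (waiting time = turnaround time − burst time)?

12

Schedule: | idle 0-1 | T1 1-11 | T4 11-12 | T3 12-15 | T2 15-21 | T5 21-28 |
Completion: T1=11  T2=21  T3=15  T4=12  T5=28
Waiting(T2) = turnaround − burst = 18 − 6 = 12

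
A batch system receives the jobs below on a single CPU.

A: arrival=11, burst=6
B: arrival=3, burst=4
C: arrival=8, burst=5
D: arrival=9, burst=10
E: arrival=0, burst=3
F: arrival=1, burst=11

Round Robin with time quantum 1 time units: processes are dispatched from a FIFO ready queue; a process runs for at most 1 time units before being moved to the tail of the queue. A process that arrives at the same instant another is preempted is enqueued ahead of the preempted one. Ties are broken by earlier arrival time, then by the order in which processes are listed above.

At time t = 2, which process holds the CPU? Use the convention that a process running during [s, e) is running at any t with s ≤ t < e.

Schedule: | E 0-1 | F 1-2 | E 2-3 | F 3-4 | B 4-5 | E 5-6 | F 6-7 | B 7-8 | F 8-9 | C 9-10 | B 10-11 | D 11-12 | F 12-13 | C 13-14 | A 14-15 | B 15-16 | D 16-17 | F 17-18 | C 18-19 | A 19-20 | D 20-21 | F 21-22 | C 22-23 | A 23-24 | D 24-25 | F 25-26 | C 26-27 | A 27-28 | D 28-29 | F 29-30 | A 30-31 | D 31-32 | F 32-33 | A 33-34 | D 34-35 | F 35-36 | D 36-39 |
Completion: A=34  B=16  C=27  D=39  E=6  F=36

E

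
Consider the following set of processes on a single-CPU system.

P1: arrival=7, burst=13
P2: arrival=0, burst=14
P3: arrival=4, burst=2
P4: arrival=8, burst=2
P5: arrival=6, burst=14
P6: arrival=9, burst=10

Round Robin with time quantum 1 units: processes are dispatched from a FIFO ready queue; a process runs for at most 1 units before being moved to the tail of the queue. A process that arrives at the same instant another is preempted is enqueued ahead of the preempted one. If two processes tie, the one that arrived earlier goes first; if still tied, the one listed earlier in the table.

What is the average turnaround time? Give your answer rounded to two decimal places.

Timeline: | P2 0-4 | P3 4-5 | P2 5-6 | P3 6-7 | P5 7-8 | P2 8-9 | P1 9-10 | P4 10-11 | P5 11-12 | P6 12-13 | P2 13-14 | P1 14-15 | P4 15-16 | P5 16-17 | P6 17-18 | P2 18-19 | P1 19-20 | P5 20-21 | P6 21-22 | P2 22-23 | P1 23-24 | P5 24-25 | P6 25-26 | P2 26-27 | P1 27-28 | P5 28-29 | P6 29-30 | P2 30-31 | P1 31-32 | P5 32-33 | P6 33-34 | P2 34-35 | P1 35-36 | P5 36-37 | P6 37-38 | P2 38-39 | P1 39-40 | P5 40-41 | P6 41-42 | P2 42-43 | P1 43-44 | P5 44-45 | P6 45-46 | P1 46-47 | P5 47-48 | P6 48-49 | P1 49-50 | P5 50-51 | P1 51-52 | P5 52-53 | P1 53-54 | P5 54-55 |
Completion: P1=54  P2=43  P3=7  P4=16  P5=55  P6=49
Turnaround (C−A): P1=47  P2=43  P3=3  P4=8  P5=49  P6=40
Turnaround times: P1=47, P2=43, P3=3, P4=8, P5=49, P6=40
Average turnaround = (47+43+3+8+49+40) / 6 = 190/6 = 31.67

31.67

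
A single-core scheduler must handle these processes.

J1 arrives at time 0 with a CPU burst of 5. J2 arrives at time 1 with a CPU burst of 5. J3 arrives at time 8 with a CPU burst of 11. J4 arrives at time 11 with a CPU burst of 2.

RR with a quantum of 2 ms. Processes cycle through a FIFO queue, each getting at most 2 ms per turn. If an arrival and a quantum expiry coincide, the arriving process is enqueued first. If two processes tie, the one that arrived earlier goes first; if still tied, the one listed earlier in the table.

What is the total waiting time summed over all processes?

15

Schedule: | J1 0-2 | J2 2-4 | J1 4-6 | J2 6-8 | J1 8-9 | J3 9-11 | J2 11-12 | J4 12-14 | J3 14-23 |
Completion: J1=9  J2=12  J3=23  J4=14
Waiting = turnaround − burst: J1=4, J2=6, J3=4, J4=1
Total waiting = 4 + 6 + 4 + 1 = 15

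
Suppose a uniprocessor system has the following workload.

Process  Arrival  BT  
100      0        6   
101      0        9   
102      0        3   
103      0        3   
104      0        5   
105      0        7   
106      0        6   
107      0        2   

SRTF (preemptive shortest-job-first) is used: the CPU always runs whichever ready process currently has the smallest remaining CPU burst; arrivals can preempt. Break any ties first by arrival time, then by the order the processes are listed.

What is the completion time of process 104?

13

Gantt: | 107 0-2 | 102 2-5 | 103 5-8 | 104 8-13 | 100 13-19 | 106 19-25 | 105 25-32 | 101 32-41 |
Completion: 100=19  101=41  102=5  103=8  104=13  105=32  106=25  107=2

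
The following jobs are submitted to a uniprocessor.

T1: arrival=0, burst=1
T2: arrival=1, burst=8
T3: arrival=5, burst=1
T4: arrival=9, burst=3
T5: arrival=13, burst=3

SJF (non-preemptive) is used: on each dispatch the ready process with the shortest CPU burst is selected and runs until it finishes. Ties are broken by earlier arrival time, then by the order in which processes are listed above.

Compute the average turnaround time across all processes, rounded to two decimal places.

4.20

Timeline: | T1 0-1 | T2 1-9 | T3 9-10 | T4 10-13 | T5 13-16 |
Completion: T1=1  T2=9  T3=10  T4=13  T5=16
Turnaround (C−A): T1=1  T2=8  T3=5  T4=4  T5=3
Turnaround times: T1=1, T2=8, T3=5, T4=4, T5=3
Average turnaround = (1+8+5+4+3) / 5 = 21/5 = 4.20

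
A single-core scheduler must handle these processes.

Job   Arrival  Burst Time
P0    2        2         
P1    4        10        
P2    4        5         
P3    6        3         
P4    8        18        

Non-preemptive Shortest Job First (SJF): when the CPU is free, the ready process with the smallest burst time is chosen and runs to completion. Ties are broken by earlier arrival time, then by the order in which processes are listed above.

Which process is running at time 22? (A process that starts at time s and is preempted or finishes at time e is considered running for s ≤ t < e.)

Gantt: | idle 0-2 | P0 2-4 | P2 4-9 | P3 9-12 | P1 12-22 | P4 22-40 |
Completion: P0=4  P1=22  P2=9  P3=12  P4=40

P4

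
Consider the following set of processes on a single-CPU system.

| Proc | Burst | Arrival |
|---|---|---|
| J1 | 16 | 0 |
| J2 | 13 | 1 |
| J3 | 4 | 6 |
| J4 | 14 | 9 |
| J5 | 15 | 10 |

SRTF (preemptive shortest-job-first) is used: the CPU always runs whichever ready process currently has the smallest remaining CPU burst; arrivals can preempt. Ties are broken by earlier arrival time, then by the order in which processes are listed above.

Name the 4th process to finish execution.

Timeline: | J1 0-1 | J2 1-6 | J3 6-10 | J2 10-18 | J4 18-32 | J1 32-47 | J5 47-62 |
Completion: J1=47  J2=18  J3=10  J4=32  J5=62
Finish order: J3 → J2 → J4 → J1 → J5

J1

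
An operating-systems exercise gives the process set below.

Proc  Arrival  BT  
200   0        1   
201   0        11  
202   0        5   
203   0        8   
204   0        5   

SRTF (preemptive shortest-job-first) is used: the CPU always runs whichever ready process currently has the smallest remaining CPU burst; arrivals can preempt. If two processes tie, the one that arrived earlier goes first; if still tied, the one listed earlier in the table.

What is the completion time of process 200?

Timeline: | 200 0-1 | 202 1-6 | 204 6-11 | 203 11-19 | 201 19-30 |
Completion: 200=1  201=30  202=6  203=19  204=11
Turnaround (C−A): 200=1  201=30  202=6  203=19  204=11

1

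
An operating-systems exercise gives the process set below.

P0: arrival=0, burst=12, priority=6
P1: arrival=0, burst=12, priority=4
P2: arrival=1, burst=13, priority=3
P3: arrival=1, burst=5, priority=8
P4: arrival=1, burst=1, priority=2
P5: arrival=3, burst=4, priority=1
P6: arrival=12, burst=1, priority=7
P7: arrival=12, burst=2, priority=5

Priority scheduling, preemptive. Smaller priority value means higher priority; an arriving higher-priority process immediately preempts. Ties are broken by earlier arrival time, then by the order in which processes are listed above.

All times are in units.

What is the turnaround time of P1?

Schedule: | P1 0-1 | P4 1-2 | P2 2-3 | P5 3-7 | P2 7-19 | P1 19-30 | P7 30-32 | P0 32-44 | P6 44-45 | P3 45-50 |
Completion: P0=44  P1=30  P2=19  P3=50  P4=2  P5=7  P6=45  P7=32
Turnaround(P1) = completion − arrival = 30 − 0 = 30

30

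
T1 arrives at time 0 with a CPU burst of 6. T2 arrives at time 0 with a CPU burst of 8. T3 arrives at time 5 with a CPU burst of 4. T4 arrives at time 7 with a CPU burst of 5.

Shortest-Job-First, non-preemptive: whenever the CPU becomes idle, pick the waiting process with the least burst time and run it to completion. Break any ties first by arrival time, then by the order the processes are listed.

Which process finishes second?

Schedule: | T1 0-6 | T3 6-10 | T4 10-15 | T2 15-23 |
Completion: T1=6  T2=23  T3=10  T4=15
Turnaround (C−A): T1=6  T2=23  T3=5  T4=8
Finish order: T1 → T3 → T4 → T2

T3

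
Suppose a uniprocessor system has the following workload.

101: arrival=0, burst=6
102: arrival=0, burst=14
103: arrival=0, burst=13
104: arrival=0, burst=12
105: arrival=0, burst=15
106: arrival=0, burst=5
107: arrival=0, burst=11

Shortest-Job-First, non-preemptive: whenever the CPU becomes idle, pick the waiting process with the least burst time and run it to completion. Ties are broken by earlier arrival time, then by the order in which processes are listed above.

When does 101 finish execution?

Gantt: | 106 0-5 | 101 5-11 | 107 11-22 | 104 22-34 | 103 34-47 | 102 47-61 | 105 61-76 |
Completion: 101=11  102=61  103=47  104=34  105=76  106=5  107=22
Turnaround (C−A): 101=11  102=61  103=47  104=34  105=76  106=5  107=22

11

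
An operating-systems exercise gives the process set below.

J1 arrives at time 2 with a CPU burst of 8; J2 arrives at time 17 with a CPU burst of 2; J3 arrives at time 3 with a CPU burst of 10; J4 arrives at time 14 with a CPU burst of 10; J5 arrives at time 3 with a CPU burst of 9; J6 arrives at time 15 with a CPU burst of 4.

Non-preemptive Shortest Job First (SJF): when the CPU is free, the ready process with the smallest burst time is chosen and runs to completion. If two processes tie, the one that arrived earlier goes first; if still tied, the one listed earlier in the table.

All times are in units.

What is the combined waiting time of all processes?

58

Timeline: | idle 0-2 | J1 2-10 | J5 10-19 | J2 19-21 | J6 21-25 | J3 25-35 | J4 35-45 |
Completion: J1=10  J2=21  J3=35  J4=45  J5=19  J6=25
Turnaround (C−A): J1=8  J2=4  J3=32  J4=31  J5=16  J6=10
Waiting = turnaround − burst: J1=0, J2=2, J3=22, J4=21, J5=7, J6=6
Total waiting = 0 + 2 + 22 + 21 + 7 + 6 = 58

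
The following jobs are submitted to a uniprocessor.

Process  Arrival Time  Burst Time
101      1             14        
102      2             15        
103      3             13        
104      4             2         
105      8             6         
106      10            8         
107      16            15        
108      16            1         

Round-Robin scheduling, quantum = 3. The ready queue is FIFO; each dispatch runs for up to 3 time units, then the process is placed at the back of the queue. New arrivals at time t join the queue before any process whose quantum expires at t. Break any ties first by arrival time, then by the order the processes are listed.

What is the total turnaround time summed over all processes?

357

Timeline: | idle 0-1 | 101 1-4 | 102 4-7 | 103 7-10 | 104 10-12 | 101 12-15 | 102 15-18 | 105 18-21 | 106 21-24 | 103 24-27 | 101 27-30 | 107 30-33 | 108 33-34 | 102 34-37 | 105 37-40 | 106 40-43 | 103 43-46 | 101 46-49 | 107 49-52 | 102 52-55 | 106 55-57 | 103 57-60 | 101 60-62 | 107 62-65 | 102 65-68 | 103 68-69 | 107 69-75 |
Completion: 101=62  102=68  103=69  104=12  105=40  106=57  107=75  108=34
Turnaround (C−A): 101=61  102=66  103=66  104=8  105=32  106=47  107=59  108=18
Turnaround = completion − arrival: 101=61, 102=66, 103=66, 104=8, 105=32, 106=47, 107=59, 108=18
Total turnaround = 61 + 66 + 66 + 8 + 32 + 47 + 59 + 18 = 357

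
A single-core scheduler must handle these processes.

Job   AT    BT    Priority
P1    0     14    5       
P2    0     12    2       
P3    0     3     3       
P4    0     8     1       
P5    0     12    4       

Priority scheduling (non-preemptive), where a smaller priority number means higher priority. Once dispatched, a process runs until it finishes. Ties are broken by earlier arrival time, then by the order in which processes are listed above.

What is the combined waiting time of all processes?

Schedule: | P4 0-8 | P2 8-20 | P3 20-23 | P5 23-35 | P1 35-49 |
Completion: P1=49  P2=20  P3=23  P4=8  P5=35
Turnaround (C−A): P1=49  P2=20  P3=23  P4=8  P5=35
Waiting = turnaround − burst: P1=35, P2=8, P3=20, P4=0, P5=23
Total waiting = 35 + 8 + 20 + 0 + 23 = 86

86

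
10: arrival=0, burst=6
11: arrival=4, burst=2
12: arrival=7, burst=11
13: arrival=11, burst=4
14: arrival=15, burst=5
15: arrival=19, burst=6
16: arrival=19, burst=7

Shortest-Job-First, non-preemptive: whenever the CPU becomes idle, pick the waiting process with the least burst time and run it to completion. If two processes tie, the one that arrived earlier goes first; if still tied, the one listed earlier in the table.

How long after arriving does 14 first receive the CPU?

8

Timeline: | 10 0-6 | 11 6-8 | 12 8-19 | 13 19-23 | 14 23-28 | 15 28-34 | 16 34-41 |
Completion: 10=6  11=8  12=19  13=23  14=28  15=34  16=41
Turnaround (C−A): 10=6  11=4  12=12  13=12  14=13  15=15  16=22
Response(14) = first start − arrival = 23 − 15 = 8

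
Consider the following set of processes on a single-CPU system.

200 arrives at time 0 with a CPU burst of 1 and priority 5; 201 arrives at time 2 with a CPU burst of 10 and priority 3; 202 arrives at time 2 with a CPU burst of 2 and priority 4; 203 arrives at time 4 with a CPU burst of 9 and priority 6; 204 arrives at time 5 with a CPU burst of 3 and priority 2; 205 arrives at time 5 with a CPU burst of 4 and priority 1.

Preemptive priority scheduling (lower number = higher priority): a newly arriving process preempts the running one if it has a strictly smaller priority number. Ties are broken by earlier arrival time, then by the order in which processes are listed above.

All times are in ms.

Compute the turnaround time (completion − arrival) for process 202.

Timeline: | 200 0-1 | idle 1-2 | 201 2-5 | 205 5-9 | 204 9-12 | 201 12-19 | 202 19-21 | 203 21-30 |
Completion: 200=1  201=19  202=21  203=30  204=12  205=9
Turnaround(202) = completion − arrival = 21 − 2 = 19

19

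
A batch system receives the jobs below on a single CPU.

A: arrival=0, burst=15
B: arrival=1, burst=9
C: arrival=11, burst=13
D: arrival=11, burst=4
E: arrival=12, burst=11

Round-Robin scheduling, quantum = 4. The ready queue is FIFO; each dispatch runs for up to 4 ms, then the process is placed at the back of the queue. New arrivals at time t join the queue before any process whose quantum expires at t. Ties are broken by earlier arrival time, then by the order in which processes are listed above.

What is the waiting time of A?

29

Schedule: | A 0-4 | B 4-8 | A 8-12 | B 12-16 | C 16-20 | D 20-24 | E 24-28 | A 28-32 | B 32-33 | C 33-37 | E 37-41 | A 41-44 | C 44-48 | E 48-51 | C 51-52 |
Completion: A=44  B=33  C=52  D=24  E=51
Turnaround (C−A): A=44  B=32  C=41  D=13  E=39
Waiting(A) = turnaround − burst = 44 − 15 = 29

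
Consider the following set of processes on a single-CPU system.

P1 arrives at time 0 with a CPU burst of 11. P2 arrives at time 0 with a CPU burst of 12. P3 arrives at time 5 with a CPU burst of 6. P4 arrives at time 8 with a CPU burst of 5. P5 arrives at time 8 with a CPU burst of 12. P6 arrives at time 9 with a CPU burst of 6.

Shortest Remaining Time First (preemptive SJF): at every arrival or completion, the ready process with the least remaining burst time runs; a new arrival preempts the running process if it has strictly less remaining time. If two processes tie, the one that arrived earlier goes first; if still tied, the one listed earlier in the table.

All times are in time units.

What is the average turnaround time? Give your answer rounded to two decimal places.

Schedule: | P1 0-11 | P4 11-16 | P3 16-22 | P6 22-28 | P2 28-40 | P5 40-52 |
Completion: P1=11  P2=40  P3=22  P4=16  P5=52  P6=28
Turnaround (C−A): P1=11  P2=40  P3=17  P4=8  P5=44  P6=19
Turnaround times: P1=11, P2=40, P3=17, P4=8, P5=44, P6=19
Average turnaround = (11+40+17+8+44+19) / 6 = 139/6 = 23.17

23.17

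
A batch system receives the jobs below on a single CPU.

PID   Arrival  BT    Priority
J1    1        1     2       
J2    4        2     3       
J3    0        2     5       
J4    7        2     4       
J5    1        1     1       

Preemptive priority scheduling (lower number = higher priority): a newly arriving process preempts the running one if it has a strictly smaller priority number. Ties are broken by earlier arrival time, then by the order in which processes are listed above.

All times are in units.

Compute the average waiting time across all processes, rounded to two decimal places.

0.60

Gantt: | J3 0-1 | J5 1-2 | J1 2-3 | J3 3-4 | J2 4-6 | idle 6-7 | J4 7-9 |
Completion: J1=3  J2=6  J3=4  J4=9  J5=2
Turnaround (C−A): J1=2  J2=2  J3=4  J4=2  J5=1
Waiting times: J1=1, J2=0, J3=2, J4=0, J5=0
Average waiting = (1+0+2+0+0) / 5 = 3/5 = 0.60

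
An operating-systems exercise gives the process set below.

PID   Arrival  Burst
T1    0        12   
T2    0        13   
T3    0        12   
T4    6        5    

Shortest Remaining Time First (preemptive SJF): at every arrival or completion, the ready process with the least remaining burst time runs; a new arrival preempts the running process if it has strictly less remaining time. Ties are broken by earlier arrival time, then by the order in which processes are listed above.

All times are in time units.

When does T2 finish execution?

42

Timeline: | T1 0-6 | T4 6-11 | T1 11-17 | T3 17-29 | T2 29-42 |
Completion: T1=17  T2=42  T3=29  T4=11
Turnaround (C−A): T1=17  T2=42  T3=29  T4=5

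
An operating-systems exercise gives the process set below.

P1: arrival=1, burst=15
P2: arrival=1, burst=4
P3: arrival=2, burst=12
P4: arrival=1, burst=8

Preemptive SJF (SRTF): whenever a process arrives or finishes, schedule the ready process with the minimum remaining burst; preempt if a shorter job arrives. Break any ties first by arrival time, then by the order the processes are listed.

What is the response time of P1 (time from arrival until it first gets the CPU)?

24

Gantt: | idle 0-1 | P2 1-5 | P4 5-13 | P3 13-25 | P1 25-40 |
Completion: P1=40  P2=5  P3=25  P4=13
Response(P1) = first start − arrival = 25 − 1 = 24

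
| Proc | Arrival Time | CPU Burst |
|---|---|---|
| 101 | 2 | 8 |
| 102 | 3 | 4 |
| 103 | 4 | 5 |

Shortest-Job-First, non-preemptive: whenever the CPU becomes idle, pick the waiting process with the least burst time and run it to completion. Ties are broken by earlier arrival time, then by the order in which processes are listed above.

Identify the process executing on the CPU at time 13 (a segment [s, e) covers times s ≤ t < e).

102

Timeline: | idle 0-2 | 101 2-10 | 102 10-14 | 103 14-19 |
Completion: 101=10  102=14  103=19
Turnaround (C−A): 101=8  102=11  103=15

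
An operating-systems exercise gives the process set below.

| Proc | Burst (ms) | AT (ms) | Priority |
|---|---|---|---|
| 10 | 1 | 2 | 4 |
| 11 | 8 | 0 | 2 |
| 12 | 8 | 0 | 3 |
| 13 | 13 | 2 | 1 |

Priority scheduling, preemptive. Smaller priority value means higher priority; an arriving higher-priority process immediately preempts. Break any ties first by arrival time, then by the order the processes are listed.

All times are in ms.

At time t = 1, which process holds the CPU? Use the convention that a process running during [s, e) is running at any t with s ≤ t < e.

11

Schedule: | 11 0-2 | 13 2-15 | 11 15-21 | 12 21-29 | 10 29-30 |
Completion: 10=30  11=21  12=29  13=15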